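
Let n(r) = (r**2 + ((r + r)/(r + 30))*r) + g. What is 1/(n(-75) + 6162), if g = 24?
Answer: 1/11561 ≈ 8.6498e-5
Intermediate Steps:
n(r) = 24 + r**2 + 2*r**2/(30 + r) (n(r) = (r**2 + ((r + r)/(r + 30))*r) + 24 = (r**2 + ((2*r)/(30 + r))*r) + 24 = (r**2 + (2*r/(30 + r))*r) + 24 = (r**2 + 2*r**2/(30 + r)) + 24 = 24 + r**2 + 2*r**2/(30 + r))
1/(n(-75) + 6162) = 1/((720 + (-75)**3 + 24*(-75) + 32*(-75)**2)/(30 - 75) + 6162) = 1/((720 - 421875 - 1800 + 32*5625)/(-45) + 6162) = 1/(-(720 - 421875 - 1800 + 180000)/45 + 6162) = 1/(-1/45*(-242955) + 6162) = 1/(5399 + 6162) = 1/11561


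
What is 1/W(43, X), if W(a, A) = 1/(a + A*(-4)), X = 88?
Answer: -309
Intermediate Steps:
W(a, A) = 1/(a - 4*A)
1/W(43, X) = 1/(1/(43 - 4*88)) = 1/(1/(43 - 352)) = 1/(1/(-309)) = 1/(-1/309) = -309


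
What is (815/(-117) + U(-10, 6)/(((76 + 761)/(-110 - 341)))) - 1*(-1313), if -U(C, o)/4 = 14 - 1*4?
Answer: 14445478/10881 ≈ 1327.6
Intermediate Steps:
U(C, o) = -40 (U(C, o) = -4*(14 - 1*4) = -4*(14 - 4) = -4*10 = -40)
(815/(-117) + U(-10, 6)/(((76 + 761)/(-110 - 341)))) - 1*(-1313) = (815/(-117) - 40*(-110 - 341)/(76 + 761)) - 1*(-1313) = (815*(-1/117) - 40/(837/(-451))) + 1313 = (-815/117 - 40/(837*(-1/451))) + 1313 = (-815/117 - 40/(-837/451)) + 1313 = (-815/117 - 40*(-451/837)) + 1313 = (-815/117 + 18040/837) + 1313 = 158725/10881 + 1313 = 14445478/10881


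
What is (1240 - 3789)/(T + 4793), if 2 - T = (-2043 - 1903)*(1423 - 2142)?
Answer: 2549/2832379 ≈ 0.00089995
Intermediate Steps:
T = -2837172 (T = 2 - (-2043 - 1903)*(1423 - 2142) = 2 - (-3946)*(-719) = 2 - 1*2837174 = 2 - 2837174 = -2837172)
(1240 - 3789)/(T + 4793) = (1240 - 3789)/(-2837172 + 4793) = -2549/(-2832379) = -2549*(-1/2832379) = 2549/2832379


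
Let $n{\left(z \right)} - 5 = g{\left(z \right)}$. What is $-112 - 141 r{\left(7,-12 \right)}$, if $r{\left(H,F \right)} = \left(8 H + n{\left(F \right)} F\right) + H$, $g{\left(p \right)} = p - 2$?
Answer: $-24223$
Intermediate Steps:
$g{\left(p \right)} = -2 + p$
$n{\left(z \right)} = 3 + z$ ($n{\left(z \right)} = 5 + \left(-2 + z\right) = 3 + z$)
$r{\left(H,F \right)} = 9 H + F \left(3 + F\right)$ ($r{\left(H,F \right)} = \left(8 H + \left(3 + F\right) F\right) + H = \left(8 H + F \left(3 + F\right)\right) + H = 9 H + F \left(3 + F\right)$)
$-112 - 141 r{\left(7,-12 \right)} = -112 - 141 \left(9 \cdot 7 - 12 \left(3 - 12\right)\right) = -112 - 141 \left(63 - -108\right) = -112 - 141 \left(63 + 108\right) = -112 - 24111 = -24223$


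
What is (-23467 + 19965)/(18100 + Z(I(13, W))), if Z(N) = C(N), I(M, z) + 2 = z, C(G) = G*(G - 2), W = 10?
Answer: -1751/9074 ≈ -0.19297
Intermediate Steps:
C(G) = G*(-2 + G)
I(M, z) = -2 + z
Z(N) = N*(-2 + N)
(-23467 + 19965)/(18100 + Z(I(13, W))) = (-23467 + 19965)/(18100 + (-2 + 10)*(-2 + (-2 + 10))) = -3502/(18100 + 8*(-2 + 8)) = -3502/(18100 + 8*6) = -3502/(18100 + 48) = -3502/18148 = -3502*1/18148 = -1751/9074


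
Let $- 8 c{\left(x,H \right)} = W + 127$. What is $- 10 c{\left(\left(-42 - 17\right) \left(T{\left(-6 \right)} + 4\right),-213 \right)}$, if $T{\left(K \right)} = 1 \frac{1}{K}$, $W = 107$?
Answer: $\frac{585}{2} \approx 292.5$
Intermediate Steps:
$T{\left(K \right)} = \frac{1}{K}$
$c{\left(x,H \right)} = - \frac{117}{4}$ ($c{\left(x,H \right)} = - \frac{107 + 127}{8} = \left(- \frac{1}{8}\right) 234 = - \frac{117}{4}$)
$- 10 c{\left(\left(-42 - 17\right) \left(T{\left(-6 \right)} + 4\right),-213 \right)} = \left(-10\right) \left(- \frac{117}{4}\right) = \frac{585}{2}$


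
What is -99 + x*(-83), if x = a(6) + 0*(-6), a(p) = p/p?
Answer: -182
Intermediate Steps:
a(p) = 1
x = 1 (x = 1 + 0*(-6) = 1 + 0 = 1)
-99 + x*(-83) = -99 + 1*(-83) = -99 - 83 = -182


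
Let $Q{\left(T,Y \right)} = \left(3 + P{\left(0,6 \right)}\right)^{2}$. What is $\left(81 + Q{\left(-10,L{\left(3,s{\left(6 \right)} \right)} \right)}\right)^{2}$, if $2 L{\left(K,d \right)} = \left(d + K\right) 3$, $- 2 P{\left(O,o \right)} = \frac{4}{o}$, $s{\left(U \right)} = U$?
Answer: $\frac{628849}{81} \approx 7763.6$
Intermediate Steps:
$P{\left(O,o \right)} = - \frac{2}{o}$ ($P{\left(O,o \right)} = - \frac{4 \frac{1}{o}}{2} = - \frac{2}{o}$)
$L{\left(K,d \right)} = \frac{3 K}{2} + \frac{3 d}{2}$ ($L{\left(K,d \right)} = \frac{\left(d + K\right) 3}{2} = \frac{\left(K + d\right) 3}{2} = \frac{3 K + 3 d}{2} = \frac{3 K}{2} + \frac{3 d}{2}$)
$Q{\left(T,Y \right)} = \frac{64}{9}$ ($Q{\left(T,Y \right)} = \left(3 - \frac{2}{6}\right)^{2} = \left(3 - \frac{1}{3}\right)^{2} = \left(\frac{8}{3}\right)^{2} = \frac{64}{9}$)
$\left(81 + Q{\left(-10,L{\left(3,s{\left(6 \right)} \right)} \right)}\right)^{2} = \left(81 + \frac{64}{9}\right)^{2} = \left(\frac{793}{9}\right)^{2} = \frac{628849}{81}$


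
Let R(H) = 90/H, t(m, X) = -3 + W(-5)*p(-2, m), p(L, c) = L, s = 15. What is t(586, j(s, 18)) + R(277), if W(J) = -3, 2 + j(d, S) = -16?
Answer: 921/277 ≈ 3.3249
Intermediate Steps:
j(d, S) = -18 (j(d, S) = -2 - 16 = -18)
t(m, X) = 3 (t(m, X) = -3 - 3*(-2) = -3 + 6 = 3)
t(586, j(s, 18)) + R(277) = 3 + 90/277 = 921/277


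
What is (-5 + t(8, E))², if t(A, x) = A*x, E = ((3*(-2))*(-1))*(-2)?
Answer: 10201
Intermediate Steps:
E = -12 (E = -6*(-1)*(-2) = 6*(-2) = -12)
(-5 + t(8, E))² = (-5 + 8*(-12))² = (-5 - 96)² = (-101)² = 10201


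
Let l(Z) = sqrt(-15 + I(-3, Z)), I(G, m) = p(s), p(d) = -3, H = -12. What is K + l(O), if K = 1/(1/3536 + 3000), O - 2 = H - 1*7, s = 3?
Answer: 3536/10608001 + 3*I*sqrt(2) ≈ 0.00033333 + 4.2426*I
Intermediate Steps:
I(G, m) = -3
O = -17 (O = 2 + (-12 - 1*7) = 2 + (-12 - 7) = 2 - 19 = -17)
l(Z) = 3*I*sqrt(2) (l(Z) = sqrt(-15 - 3) = sqrt(-18) = 3*I*sqrt(2))
K = 3536/10608001 (K = 1/(1/3536 + 3000) = 1/(10608001/3536) = 3536/10608001 ≈ 0.00033333)
K + l(O) = 3536/10608001 + 3*I*sqrt(2)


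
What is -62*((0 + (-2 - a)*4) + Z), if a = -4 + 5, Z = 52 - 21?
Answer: -1178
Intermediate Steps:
Z = 31
a = 1
-62*((0 + (-2 - a)*4) + Z) = -62*((0 + (-2 - 1*1)*4) + 31) = -62*((0 + (-2 - 1)*4) + 31) = -62*((0 - 3*4) + 31) = -62*((0 - 12) + 31) = -62*(-12 + 31) = -62*19 = -1178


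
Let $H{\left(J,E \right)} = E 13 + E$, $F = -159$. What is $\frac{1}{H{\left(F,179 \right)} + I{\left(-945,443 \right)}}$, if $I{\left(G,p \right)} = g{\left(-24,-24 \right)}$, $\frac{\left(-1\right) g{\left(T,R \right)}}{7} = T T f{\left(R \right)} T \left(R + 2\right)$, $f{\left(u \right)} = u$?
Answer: $\frac{1}{51096010} \approx 1.9571 \cdot 10^{-8}$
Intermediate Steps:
$H{\left(J,E \right)} = 14 E$ ($H{\left(J,E \right)} = 13 E + E = 14 E$)
$g{\left(T,R \right)} = - 7 R T^{3} \left(2 + R\right)$ ($g{\left(T,R \right)} = - 7 T T R T \left(R + 2\right) = - 7 T R T T \left(2 + R\right) = - 7 R T^{2} T \left(2 + R\right) = - 7 R T^{3} \left(2 + R\right)$)
$I{\left(G,p \right)} = 51093504$ ($I{\left(G,p \right)} = \left(-7\right) \left(-24\right) \left(-24\right)^{3} \left(2 - 24\right) = \left(-7\right) \left(-24\right) \left(-13824\right) \left(-22\right) = 51093504$)
$\frac{1}{H{\left(F,179 \right)} + I{\left(-945,443 \right)}} = \frac{1}{14 \cdot 179 + 51093504} = \frac{1}{2506 + 51093504} = \frac{1}{51096010}$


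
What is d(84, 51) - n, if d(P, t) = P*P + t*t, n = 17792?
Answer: -8135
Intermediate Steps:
d(P, t) = P² + t²
d(84, 51) - n = (84² + 51²) - 1*17792 = (7056 + 2601) - 17792 = 9657 - 17792 = -8135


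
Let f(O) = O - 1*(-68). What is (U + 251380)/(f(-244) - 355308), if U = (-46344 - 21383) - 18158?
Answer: -165495/355484 ≈ -0.46555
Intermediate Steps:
U = -85885 (U = -67727 - 18158 = -85885)
f(O) = 68 + O (f(O) = O + 68 = 68 + O)
(U + 251380)/(f(-244) - 355308) = (-85885 + 251380)/((68 - 244) - 355308) = 165495/(-176 - 355308) = 165495/(-355484) = 165495*(-1/355484) = -165495/355484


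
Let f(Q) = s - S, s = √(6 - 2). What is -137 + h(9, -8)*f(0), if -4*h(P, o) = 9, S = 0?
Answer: -283/2 ≈ -141.50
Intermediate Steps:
s = 2 (s = √4 = 2)
h(P, o) = -9/4 (h(P, o) = -¼*9 = -9/4)
f(Q) = 2 (f(Q) = 2 - 1*0 = 2 + 0 = 2)
-137 + h(9, -8)*f(0) = -137 - 9/4*2 = -137 - 9/2 = -283/2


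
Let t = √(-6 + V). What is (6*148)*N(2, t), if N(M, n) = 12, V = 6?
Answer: 10656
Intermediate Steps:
t = 0 (t = √(-6 + 6) = √0 = 0)
(6*148)*N(2, t) = (6*148)*12 = 888*12 = 10656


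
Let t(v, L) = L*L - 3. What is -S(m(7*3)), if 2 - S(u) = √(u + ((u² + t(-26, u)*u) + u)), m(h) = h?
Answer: -2 + √9681 ≈ 96.392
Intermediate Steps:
t(v, L) = -3 + L² (t(v, L) = L² - 3 = -3 + L²)
S(u) = 2 - √(u² + 2*u + u*(-3 + u²)) (S(u) = 2 - √(u + ((u² + (-3 + u²)*u) + u)) = 2 - √(u + ((u² + u*(-3 + u²)) + u)) = 2 - √(u + (u + u² + u*(-3 + u²))) = 2 - √(u² + 2*u + u*(-3 + u²)))
-S(m(7*3)) = -(2 - √((7*3)*(-1 + 7*3 + (7*3)²))) = -(2 - √(21*(-1 + 21 + 21²))) = -(2 - √(21*(-1 + 21 + 441))) = -(2 - √(21*461)) = -(2 - √9681) = -2 + √9681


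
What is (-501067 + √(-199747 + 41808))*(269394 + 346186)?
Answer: -308446823860 + 615580*I*√157939 ≈ -3.0845e+11 + 2.4464e+8*I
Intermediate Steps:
(-501067 + √(-199747 + 41808))*(269394 + 346186) = (-501067 + √(-157939))*615580 = (-501067 + I*√157939)*615580 = -308446823860 + 615580*I*√157939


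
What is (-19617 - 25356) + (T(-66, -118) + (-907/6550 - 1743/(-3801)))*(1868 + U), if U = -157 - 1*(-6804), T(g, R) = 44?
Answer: 601666749/1810 ≈ 3.3241e+5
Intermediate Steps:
U = 6647 (U = -157 + 6804 = 6647)
(-19617 - 25356) + (T(-66, -118) + (-907/6550 - 1743/(-3801)))*(1868 + U) = (-19617 - 25356) + (44 + (-907/6550 - 1743/(-3801)))*(1868 + 6647) = -44973 + (44 + (-907*1/6550 - 1743*(-1/3801)))*8515 = -44973 + (44 + (-907/6550 + 83/181))*8515 = -44973 + (44 + 379483/1185550)*8515 = -44973 + (52543683/1185550)*8515 = -44973 + 683067879/1810 = 601666749/1810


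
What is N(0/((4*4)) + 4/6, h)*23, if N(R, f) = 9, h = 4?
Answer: 207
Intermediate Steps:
N(0/((4*4)) + 4/6, h)*23 = 9*23 = 207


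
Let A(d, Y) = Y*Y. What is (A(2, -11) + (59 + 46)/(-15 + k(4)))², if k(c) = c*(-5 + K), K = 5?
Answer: 12996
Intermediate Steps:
A(d, Y) = Y²
k(c) = 0 (k(c) = c*(-5 + 5) = c*0 = 0)
(A(2, -11) + (59 + 46)/(-15 + k(4)))² = ((-11)² + (59 + 46)/(-15 + 0))² = (121 + 105/(-15))² = (121 + 105*(-1/15))² = (121 - 7)² = 114² = 12996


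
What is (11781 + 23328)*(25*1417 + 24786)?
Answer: 2113947999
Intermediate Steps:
(11781 + 23328)*(25*1417 + 24786) = 35109*(35425 + 24786) = 35109*60211 = 2113947999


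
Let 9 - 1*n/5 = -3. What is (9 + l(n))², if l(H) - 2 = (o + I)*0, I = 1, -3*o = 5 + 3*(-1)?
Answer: 121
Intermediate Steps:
n = 60 (n = 45 - 5*(-3) = 45 + 15 = 60)
o = -⅔ (o = -(5 + 3*(-1))/3 = -(5 - 3)/3 = -⅓*2 = -⅔ ≈ -0.66667)
l(H) = 2 (l(H) = 2 + (-⅔ + 1)*0 = 2 + (⅓)*0 = 2 + 0 = 2)
(9 + l(n))² = (9 + 2)² = 11² = 121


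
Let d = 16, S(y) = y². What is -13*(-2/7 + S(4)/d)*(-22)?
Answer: 1430/7 ≈ 204.29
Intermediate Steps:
-13*(-2/7 + S(4)/d)*(-22) = -13*(-2/7 + 4²/16)*(-22) = -13*(-2*⅐ + 16*(1/16))*(-22) = -13*(-2/7 + 1)*(-22) = -13*5/7*(-22) = -65/7*(-22) = 1430/7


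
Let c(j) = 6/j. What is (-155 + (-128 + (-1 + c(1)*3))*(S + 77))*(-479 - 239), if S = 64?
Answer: 11348708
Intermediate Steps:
(-155 + (-128 + (-1 + c(1)*3))*(S + 77))*(-479 - 239) = (-155 + (-128 + (-1 + (6/1)*3))*(64 + 77))*(-479 - 239) = (-155 + (-128 + (-1 + (6*1)*3))*141)*(-718) = (-155 + (-128 + (-1 + 6*3))*141)*(-718) = (-155 + (-128 + (-1 + 18))*141)*(-718) = (-155 + (-128 + 17)*141)*(-718) = (-155 - 111*141)*(-718) = (-155 - 15651)*(-718) = -15806*(-718) = 11348708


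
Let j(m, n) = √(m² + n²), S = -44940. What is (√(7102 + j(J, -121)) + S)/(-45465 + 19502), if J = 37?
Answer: 6420/3709 - √(7102 + √16010)/25963 ≈ 1.7276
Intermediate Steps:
(√(7102 + j(J, -121)) + S)/(-45465 + 19502) = (√(7102 + √(37² + (-121)²)) - 44940)/(-45465 + 19502) = (√(7102 + √(1369 + 14641)) - 44940)/(-25963) = (√(7102 + √16010) - 44940)*(-1/25963) = (-44940 + √(7102 + √16010))*(-1/25963) = 6420/3709 - √(7102 + √16010)/25963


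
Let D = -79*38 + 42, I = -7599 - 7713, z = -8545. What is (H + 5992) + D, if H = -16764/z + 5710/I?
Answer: 198458965849/65420520 ≈ 3033.6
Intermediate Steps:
I = -15312
H = 103949209/65420520 (H = -16764/(-8545) + 5710/(-15312) = -16764*(-1/8545) + 5710*(-1/15312) = 16764/8545 - 2855/7656 = 103949209/65420520 ≈ 1.5889)
D = -2960 (D = -3002 + 42 = -2960)
(H + 5992) + D = (103949209/65420520 + 5992) - 2960 = 392103705049/65420520 - 2960 = 198458965849/65420520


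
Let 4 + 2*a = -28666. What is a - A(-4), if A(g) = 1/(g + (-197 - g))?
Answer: -2823994/197 ≈ -14335.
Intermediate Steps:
a = -14335 (a = -2 + (½)*(-28666) = -2 - 14333 = -14335)
A(g) = -1/197 (A(g) = 1/(-197) = -1/197)
a - A(-4) = -14335 - 1*(-1/197) = -14335 + 1/197 = -2823994/197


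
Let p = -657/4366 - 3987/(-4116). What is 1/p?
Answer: 2995076/2450505 ≈ 1.2222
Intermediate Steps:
p = 2450505/2995076 (p = -657*1/4366 - 3987*(-1/4116) = -657/4366 + 1329/1372 = 2450505/2995076 ≈ 0.81818)
1/p = 1/(2450505/2995076) = 2995076/2450505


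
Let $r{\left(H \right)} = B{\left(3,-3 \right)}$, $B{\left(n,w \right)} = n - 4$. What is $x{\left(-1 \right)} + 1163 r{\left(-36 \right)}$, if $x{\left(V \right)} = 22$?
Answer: $-1141$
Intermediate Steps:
$B{\left(n,w \right)} = -4 + n$ ($B{\left(n,w \right)} = n - 4 = -4 + n$)
$r{\left(H \right)} = -1$ ($r{\left(H \right)} = -4 + 3 = -1$)
$x{\left(-1 \right)} + 1163 r{\left(-36 \right)} = 22 + 1163 \left(-1\right) = 22 - 1163 = -1141$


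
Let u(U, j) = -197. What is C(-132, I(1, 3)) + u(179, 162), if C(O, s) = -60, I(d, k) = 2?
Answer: -257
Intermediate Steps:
C(-132, I(1, 3)) + u(179, 162) = -60 - 197 = -257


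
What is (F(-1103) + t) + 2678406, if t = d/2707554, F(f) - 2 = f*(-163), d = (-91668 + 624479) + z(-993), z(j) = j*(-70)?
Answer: 7738723322459/2707554 ≈ 2.8582e+6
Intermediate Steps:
z(j) = -70*j
d = 602321 (d = (-91668 + 624479) - 70*(-993) = 532811 + 69510 = 602321)
F(f) = 2 - 163*f (F(f) = 2 + f*(-163) = 2 - 163*f)
t = 602321/2707554 ≈ 0.22246
(F(-1103) + t) + 2678406 = ((2 - 163*(-1103)) + 602321/2707554) + 2678406 = ((2 + 179789) + 602321/2707554) + 2678406 = (179791 + 602321/2707554) + 2678406 = 486794443535/2707554 + 2678406 = 7738723322459/2707554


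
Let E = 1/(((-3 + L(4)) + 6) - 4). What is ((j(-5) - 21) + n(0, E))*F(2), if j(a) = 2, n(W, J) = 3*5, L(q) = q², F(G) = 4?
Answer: -16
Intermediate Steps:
E = 1/15 (E = 1/(((-3 + 4²) + 6) - 4) = 1/(((-3 + 16) + 6) - 4) = 1/((13 + 6) - 4) = 1/(19 - 4) = 1/15 ≈ 0.066667)
n(W, J) = 15
((j(-5) - 21) + n(0, E))*F(2) = ((2 - 21) + 15)*4 = (-19 + 15)*4 = -4*4 = -16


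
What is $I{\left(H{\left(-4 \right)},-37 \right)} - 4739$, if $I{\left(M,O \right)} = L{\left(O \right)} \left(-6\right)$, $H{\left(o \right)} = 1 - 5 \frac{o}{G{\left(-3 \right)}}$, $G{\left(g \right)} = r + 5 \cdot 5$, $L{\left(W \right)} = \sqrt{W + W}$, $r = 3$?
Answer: $-4739 - 6 i \sqrt{74} \approx -4739.0 - 51.614 i$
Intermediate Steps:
$L{\left(W \right)} = \sqrt{2} \sqrt{W}$ ($L{\left(W \right)} = \sqrt{2 W} = \sqrt{2} \sqrt{W}$)
$G{\left(g \right)} = 28$ ($G{\left(g \right)} = 3 + 5 \cdot 5 = 3 + 25 = 28$)
$H{\left(o \right)} = 1 - \frac{5 o}{28}$ ($H{\left(o \right)} = 1 - 5 \frac{o}{28} = 1 - \frac{5 o}{28}$)
$I{\left(M,O \right)} = - 6 \sqrt{2} \sqrt{O}$ ($I{\left(M,O \right)} = \sqrt{2} \sqrt{O} \left(-6\right) = - 6 \sqrt{2} \sqrt{O}$)
$I{\left(H{\left(-4 \right)},-37 \right)} - 4739 = - 6 \sqrt{2} \sqrt{-37} - 4739 = - 6 \sqrt{2} i \sqrt{37} - 4739 = - 6 i \sqrt{74} - 4739 = -4739 - 6 i \sqrt{74}$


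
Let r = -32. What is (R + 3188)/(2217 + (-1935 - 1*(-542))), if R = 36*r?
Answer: 509/206 ≈ 2.4709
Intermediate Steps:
R = -1152 (R = 36*(-32) = -1152)
(R + 3188)/(2217 + (-1935 - 1*(-542))) = (-1152 + 3188)/(2217 + (-1935 - 1*(-542))) = 2036/(2217 + (-1935 + 542)) = 2036/(2217 - 1393) = 2036/824 = 2036*(1/824) = 509/206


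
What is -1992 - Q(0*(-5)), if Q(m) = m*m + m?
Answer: -1992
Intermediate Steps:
Q(m) = m + m**2 (Q(m) = m**2 + m = m + m**2)
-1992 - Q(0*(-5)) = -1992 - 0*(-5)*(1 + 0*(-5)) = -1992 - 0*(1 + 0) = -1992 - 0 = -1992 - 1*0 = -1992 + 0 = -1992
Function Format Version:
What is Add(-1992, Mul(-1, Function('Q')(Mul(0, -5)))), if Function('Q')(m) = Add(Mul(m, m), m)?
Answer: -1992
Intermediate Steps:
Function('Q')(m) = Add(m, Pow(m, 2)) (Function('Q')(m) = Add(Pow(m, 2), m) = Add(m, Pow(m, 2)))
Add(-1992, Mul(-1, Function('Q')(Mul(0, -5)))) = Add(-1992, Mul(-1, Mul(Mul(0, -5), Add(1, Mul(0, -5))))) = Add(-1992, Mul(-1, Mul(0, Add(1, 0)))) = Add(-1992, Mul(-1, Mul(0, 1))) = Add(-1992, Mul(-1, 0)) = Add(-1992, 0) = -1992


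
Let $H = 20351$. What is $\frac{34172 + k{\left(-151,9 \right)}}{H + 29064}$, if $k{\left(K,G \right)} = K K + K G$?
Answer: $\frac{55614}{49415} \approx 1.1254$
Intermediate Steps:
$k{\left(K,G \right)} = K^{2} + G K$
$\frac{34172 + k{\left(-151,9 \right)}}{H + 29064} = \frac{34172 - 151 \left(9 - 151\right)}{20351 + 29064} = \frac{34172 - -21442}{49415} = \left(34172 + 21442\right) \frac{1}{49415} = 55614 \cdot \frac{1}{49415} = \frac{55614}{49415}$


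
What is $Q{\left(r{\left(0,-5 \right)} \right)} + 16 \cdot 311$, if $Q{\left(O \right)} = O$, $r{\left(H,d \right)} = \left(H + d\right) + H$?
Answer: $4971$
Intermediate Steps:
$r{\left(H,d \right)} = d + 2 H$
$Q{\left(r{\left(0,-5 \right)} \right)} + 16 \cdot 311 = \left(-5 + 2 \cdot 0\right) + 16 \cdot 311 = \left(-5 + 0\right) + 4976 = -5 + 4976 = 4971$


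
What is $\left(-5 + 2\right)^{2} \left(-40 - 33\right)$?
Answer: $-657$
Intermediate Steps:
$\left(-5 + 2\right)^{2} \left(-40 - 33\right) = \left(-3\right)^{2} \left(-73\right) = 9 \left(-73\right) = -657$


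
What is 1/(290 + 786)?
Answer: 1/1076 ≈ 0.00092937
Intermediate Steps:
1/(290 + 786) = 1/1076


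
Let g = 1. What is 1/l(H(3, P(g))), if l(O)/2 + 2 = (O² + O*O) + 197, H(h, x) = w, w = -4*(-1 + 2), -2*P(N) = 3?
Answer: 1/454 ≈ 0.0022026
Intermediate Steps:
P(N) = -3/2 (P(N) = -½*3 = -3/2)
w = -4 (w = -4*1 = -4)
H(h, x) = -4
l(O) = 390 + 4*O² (l(O) = -4 + 2*((O² + O*O) + 197) = -4 + 2*((O² + O²) + 197) = -4 + 2*(2*O² + 197) = -4 + 2*(197 + 2*O²) = -4 + (394 + 4*O²) = 390 + 4*O²)
1/l(H(3, P(g))) = 1/(390 + 4*(-4)²) = 1/(390 + 4*16) = 1/(390 + 64) = 1/454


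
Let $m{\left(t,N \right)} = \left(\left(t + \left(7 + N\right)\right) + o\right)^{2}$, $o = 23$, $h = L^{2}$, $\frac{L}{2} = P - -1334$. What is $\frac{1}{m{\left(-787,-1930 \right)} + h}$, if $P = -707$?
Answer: $\frac{1}{8792485} \approx 1.1373 \cdot 10^{-7}$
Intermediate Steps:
$L = 1254$ ($L = 2 \left(-707 - -1334\right) = 2 \left(-707 + 1334\right) = 2 \cdot 627 = 1254$)
$h = 1572516$ ($h = 1254^{2} = 1572516$)
$m{\left(t,N \right)} = \left(30 + N + t\right)^{2}$ ($m{\left(t,N \right)} = \left(\left(t + \left(7 + N\right)\right) + 23\right)^{2} = \left(\left(7 + N + t\right) + 23\right)^{2} = \left(30 + N + t\right)^{2}$)
$\frac{1}{m{\left(-787,-1930 \right)} + h} = \frac{1}{\left(30 - 1930 - 787\right)^{2} + 1572516} = \frac{1}{\left(-2687\right)^{2} + 1572516} = \frac{1}{7219969 + 1572516} = \frac{1}{8792485}$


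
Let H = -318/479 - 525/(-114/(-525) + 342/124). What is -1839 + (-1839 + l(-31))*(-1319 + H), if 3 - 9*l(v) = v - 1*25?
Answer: 20066787928681/7324389 ≈ 2.7397e+6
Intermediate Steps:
H = -2738769108/15462599 (H = -318*1/479 - 525/(-114*(-1/525) + 342*(1/124)) = -318/479 - 525/(38/175 + 171/62) = -318/479 - 525/32281/10850 = -318/479 - 525*10850/32281 = -318/479 - 5696250/32281 = -2738769108/15462599 ≈ -177.12)
l(v) = 28/9 - v/9 (l(v) = ⅓ - (v - 1*25)/9 = ⅓ - (v - 25)/9 = ⅓ - (-25 + v)/9 = ⅓ + (25/9 - v/9) = 28/9 - v/9)
-1839 + (-1839 + l(-31))*(-1319 + H) = -1839 + (-1839 + (28/9 - ⅑*(-31)))*(-1319 - 2738769108/15462599) = -1839 + (-1839 + (28/9 + 31/9))*(-23133937189/15462599) = -1839 + (-1839 + 59/9)*(-23133937189/15462599) = -1839 - 16492/9*(-23133937189/15462599) = -1839 + 20080257480052/7324389 = 20066787928681/7324389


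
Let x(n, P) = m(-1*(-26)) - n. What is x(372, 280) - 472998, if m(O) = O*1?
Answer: -473344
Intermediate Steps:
m(O) = O
x(n, P) = 26 - n (x(n, P) = -1*(-26) - n = 26 - n)
x(372, 280) - 472998 = (26 - 1*372) - 472998 = (26 - 372) - 472998 = -346 - 472998 = -473344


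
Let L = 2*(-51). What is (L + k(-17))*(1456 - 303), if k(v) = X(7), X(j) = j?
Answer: -109535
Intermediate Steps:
k(v) = 7
L = -102
(L + k(-17))*(1456 - 303) = (-102 + 7)*(1456 - 303) = -95*1153 = -109535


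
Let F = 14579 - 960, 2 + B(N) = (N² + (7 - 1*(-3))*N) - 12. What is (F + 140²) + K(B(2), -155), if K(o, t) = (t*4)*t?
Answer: 129319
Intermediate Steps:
B(N) = -14 + N² + 10*N (B(N) = -2 + ((N² + (7 - 1*(-3))*N) - 12) = -2 + ((N² + (7 + 3)*N) - 12) = -2 + ((N² + 10*N) - 12) = -2 + (-12 + N² + 10*N) = -14 + N² + 10*N)
K(o, t) = 4*t² (K(o, t) = (4*t)*t = 4*t²)
F = 13619
(F + 140²) + K(B(2), -155) = (13619 + 140²) + 4*(-155)² = (13619 + 19600) + 4*24025 = 33219 + 96100 = 129319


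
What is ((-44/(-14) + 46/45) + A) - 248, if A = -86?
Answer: -103898/315 ≈ -329.83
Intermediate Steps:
((-44/(-14) + 46/45) + A) - 248 = ((-44/(-14) + 46/45) - 86) - 248 = ((-44*(-1/14) + 46*(1/45)) - 86) - 248 = ((22/7 + 46/45) - 86) - 248 = (1312/315 - 86) - 248 = -25778/315 - 248 = -103898/315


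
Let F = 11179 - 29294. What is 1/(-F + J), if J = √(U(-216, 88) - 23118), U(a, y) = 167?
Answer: 18115/328176176 - I*√22951/328176176 ≈ 5.5199e-5 - 4.6163e-7*I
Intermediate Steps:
F = -18115
J = I*√22951 (J = √(167 - 23118) = √(-22951) = I*√22951 ≈ 151.5*I)
1/(-F + J) = 1/(-1*(-18115) + I*√22951) = 1/(18115 + I*√22951)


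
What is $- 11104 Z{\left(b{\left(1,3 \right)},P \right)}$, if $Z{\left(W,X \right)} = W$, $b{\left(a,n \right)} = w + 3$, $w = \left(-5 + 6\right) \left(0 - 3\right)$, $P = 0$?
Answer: $0$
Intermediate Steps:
$w = -3$ ($w = 1 \left(-3\right) = -3$)
$b{\left(a,n \right)} = 0$ ($b{\left(a,n \right)} = -3 + 3 = 0$)
$- 11104 Z{\left(b{\left(1,3 \right)},P \right)} = \left(-11104\right) 0 = 0$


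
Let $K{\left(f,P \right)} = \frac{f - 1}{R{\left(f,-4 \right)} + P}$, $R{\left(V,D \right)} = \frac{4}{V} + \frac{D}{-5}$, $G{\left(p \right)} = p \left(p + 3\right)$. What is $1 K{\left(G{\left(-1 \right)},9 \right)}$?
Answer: $- \frac{5}{13} \approx -0.38462$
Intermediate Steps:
$G{\left(p \right)} = p \left(3 + p\right)$
$R{\left(V,D \right)} = \frac{4}{V} - \frac{D}{5}$ ($R{\left(V,D \right)} = \frac{4}{V} + D \left(- \frac{1}{5}\right) = \frac{4}{V} - \frac{D}{5}$)
$K{\left(f,P \right)} = \frac{-1 + f}{\frac{4}{5} + P + \frac{4}{f}}$ ($K{\left(f,P \right)} = \frac{f - 1}{\left(\frac{4}{f} - - \frac{4}{5}\right) + P} = \frac{-1 + f}{\left(\frac{4}{f} + \frac{4}{5}\right) + P} = \frac{-1 + f}{\left(\frac{4}{5} + \frac{4}{f}\right) + P} = \frac{-1 + f}{\frac{4}{5} + P + \frac{4}{f}}$)
$1 K{\left(G{\left(-1 \right)},9 \right)} = 1 \frac{5 \left(- (3 - 1)\right) \left(-1 - \left(3 - 1\right)\right)}{20 + - (3 - 1) \left(4 + 5 \cdot 9\right)} = 1 \frac{5 \left(\left(-1\right) 2\right) \left(-1 - 2\right)}{20 + \left(-1\right) 2 \left(4 + 45\right)} = 1 \cdot 5 \left(-2\right) \frac{1}{20 - 98} \left(-1 - 2\right) = 1 \cdot 5 \left(-2\right) \frac{1}{20 - 98} \left(-3\right) = 1 \cdot 5 \left(-2\right) \frac{1}{-78} \left(-3\right) = 1 \cdot 5 \left(-2\right) \left(- \frac{1}{78}\right) \left(-3\right) = 1 \left(- \frac{5}{13}\right) = - \frac{5}{13}$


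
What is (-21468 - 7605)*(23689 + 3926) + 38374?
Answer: -802812521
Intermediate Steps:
(-21468 - 7605)*(23689 + 3926) + 38374 = -29073*27615 + 38374 = -802850895 + 38374 = -802812521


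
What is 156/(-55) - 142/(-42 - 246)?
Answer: -18559/7920 ≈ -2.3433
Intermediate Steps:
156/(-55) - 142/(-42 - 246) = 156*(-1/55) - 142/(-288) = -156/55 - 142*(-1/288) = -156/55 + 71/144 = -18559/7920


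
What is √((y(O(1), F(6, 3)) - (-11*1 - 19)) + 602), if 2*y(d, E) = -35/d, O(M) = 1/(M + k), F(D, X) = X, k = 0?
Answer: √2458/2 ≈ 24.789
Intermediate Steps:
O(M) = 1/M (O(M) = 1/(M + 0) = 1/M)
y(d, E) = -35/(2*d) (y(d, E) = (-35/d)/2 = -35/(2*d))
√((y(O(1), F(6, 3)) - (-11*1 - 19)) + 602) = √((-35/(2*(1/1)) - (-11*1 - 19)) + 602) = √((-35/2/1 - (-11 - 19)) + 602) = √((-35/2*1 - 1*(-30)) + 602) = √((-35/2 + 30) + 602) = √(25/2 + 602) = √(1229/2) = √2458/2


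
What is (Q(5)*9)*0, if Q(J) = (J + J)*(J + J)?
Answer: 0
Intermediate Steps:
Q(J) = 4*J**2 (Q(J) = (2*J)*(2*J) = 4*J**2)
(Q(5)*9)*0 = ((4*5**2)*9)*0 = ((4*25)*9)*0 = (100*9)*0 = 900*0 = 0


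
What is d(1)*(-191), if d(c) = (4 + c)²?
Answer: -4775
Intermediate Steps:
d(1)*(-191) = (4 + 1)²*(-191) = 5²*(-191) = 25*(-191) = -4775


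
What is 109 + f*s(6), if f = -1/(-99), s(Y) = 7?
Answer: 10798/99 ≈ 109.07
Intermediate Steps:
f = 1/99 (f = -1*(-1/99) = 1/99 ≈ 0.010101)
109 + f*s(6) = 109 + (1/99)*7 = 109 + 7/99 = 10798/99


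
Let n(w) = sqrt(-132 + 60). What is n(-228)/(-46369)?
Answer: -6*I*sqrt(2)/46369 ≈ -0.00018299*I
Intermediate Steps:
n(w) = 6*I*sqrt(2) (n(w) = sqrt(-72) = 6*I*sqrt(2))
n(-228)/(-46369) = (6*I*sqrt(2))/(-46369) = (6*I*sqrt(2))*(-1/46369) = -6*I*sqrt(2)/46369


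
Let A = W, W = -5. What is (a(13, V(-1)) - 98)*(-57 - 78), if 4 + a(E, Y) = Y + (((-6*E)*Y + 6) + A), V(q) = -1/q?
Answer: 24030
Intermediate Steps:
A = -5
a(E, Y) = -3 + Y - 6*E*Y (a(E, Y) = -4 + (Y + (((-6*E)*Y + 6) - 5)) = -4 + (Y + ((-6*E*Y + 6) - 5)) = -4 + (Y + ((6 - 6*E*Y) - 5)) = -4 + (Y + (1 - 6*E*Y)) = -4 + (1 + Y - 6*E*Y) = -3 + Y - 6*E*Y)
(a(13, V(-1)) - 98)*(-57 - 78) = ((-3 - 1/(-1) - 6*13*(-1/(-1))) - 98)*(-57 - 78) = ((-3 - 1*(-1) - 6*13*(-1*(-1))) - 98)*(-135) = ((-3 + 1 - 6*13*1) - 98)*(-135) = ((-3 + 1 - 78) - 98)*(-135) = (-80 - 98)*(-135) = -178*(-135) = 24030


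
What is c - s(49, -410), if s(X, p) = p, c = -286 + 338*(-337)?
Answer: -113782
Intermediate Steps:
c = -114192 (c = -286 - 113906 = -114192)
c - s(49, -410) = -114192 - 1*(-410) = -114192 + 410 = -113782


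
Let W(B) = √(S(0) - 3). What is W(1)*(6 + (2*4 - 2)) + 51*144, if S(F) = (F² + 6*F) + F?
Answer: 7344 + 12*I*√3 ≈ 7344.0 + 20.785*I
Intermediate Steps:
S(F) = F² + 7*F
W(B) = I*√3 (W(B) = √(0*(7 + 0) - 3) = √(0*7 - 3) = √(0 - 3) = √(-3) = I*√3)
W(1)*(6 + (2*4 - 2)) + 51*144 = (I*√3)*(6 + (2*4 - 2)) + 51*144 = (I*√3)*(6 + (8 - 2)) + 7344 = (I*√3)*(6 + 6) + 7344 = (I*√3)*12 + 7344 = 12*I*√3 + 7344 = 7344 + 12*I*√3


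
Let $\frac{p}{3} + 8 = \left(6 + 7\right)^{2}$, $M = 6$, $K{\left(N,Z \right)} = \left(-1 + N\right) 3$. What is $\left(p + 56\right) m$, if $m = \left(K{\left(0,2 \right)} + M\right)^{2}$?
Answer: $4851$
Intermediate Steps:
$K{\left(N,Z \right)} = -3 + 3 N$
$p = 483$ ($p = -24 + 3 \left(6 + 7\right)^{2} = -24 + 3 \cdot 13^{2} = -24 + 3 \cdot 169 = -24 + 507 = 483$)
$m = 9$ ($m = \left(\left(-3 + 3 \cdot 0\right) + 6\right)^{2} = \left(\left(-3 + 0\right) + 6\right)^{2} = \left(-3 + 6\right)^{2} = 3^{2} = 9$)
$\left(p + 56\right) m = \left(483 + 56\right) 9 = 539 \cdot 9 = 4851$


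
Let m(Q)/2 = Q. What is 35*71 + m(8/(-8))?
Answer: 2483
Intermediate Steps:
m(Q) = 2*Q
35*71 + m(8/(-8)) = 35*71 + 2*(8/(-8)) = 2485 + 2*(8*(-⅛)) = 2485 + 2*(-1) = 2485 - 2 = 2483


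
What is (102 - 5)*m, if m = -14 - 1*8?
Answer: -2134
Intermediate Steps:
m = -22 (m = -14 - 8 = -22)
(102 - 5)*m = (102 - 5)*(-22) = 97*(-22) = -2134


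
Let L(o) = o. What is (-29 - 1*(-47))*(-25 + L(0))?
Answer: -450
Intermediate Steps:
(-29 - 1*(-47))*(-25 + L(0)) = (-29 - 1*(-47))*(-25 + 0) = (-29 + 47)*(-25) = 18*(-25) = -450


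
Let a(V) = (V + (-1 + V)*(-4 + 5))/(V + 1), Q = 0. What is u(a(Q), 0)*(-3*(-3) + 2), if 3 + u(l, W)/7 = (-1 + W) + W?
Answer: -308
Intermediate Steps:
a(V) = (-1 + 2*V)/(1 + V) (a(V) = (V + (-1 + V)*1)/(1 + V) = (V + (-1 + V))/(1 + V) = (-1 + 2*V)/(1 + V))
u(l, W) = -28 + 14*W (u(l, W) = -21 + 7*((-1 + W) + W) = -21 + 7*(-1 + 2*W) = -21 + (-7 + 14*W) = -28 + 14*W)
u(a(Q), 0)*(-3*(-3) + 2) = (-28 + 14*0)*(-3*(-3) + 2) = (-28 + 0)*(9 + 2) = -28*11 = -308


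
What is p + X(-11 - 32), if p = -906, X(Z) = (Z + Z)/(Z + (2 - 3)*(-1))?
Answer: -18983/21 ≈ -903.95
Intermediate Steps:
X(Z) = 2*Z/(1 + Z) (X(Z) = (2*Z)/(Z - 1*(-1)) = (2*Z)/(Z + 1) = (2*Z)/(1 + Z) = 2*Z/(1 + Z))
p + X(-11 - 32) = -906 + 2*(-11 - 32)/(1 + (-11 - 32)) = -906 + 2*(-43)/(1 - 43) = -906 + 2*(-43)/(-42) = -906 + 2*(-43)*(-1/42) = -906 + 43/21 = -18983/21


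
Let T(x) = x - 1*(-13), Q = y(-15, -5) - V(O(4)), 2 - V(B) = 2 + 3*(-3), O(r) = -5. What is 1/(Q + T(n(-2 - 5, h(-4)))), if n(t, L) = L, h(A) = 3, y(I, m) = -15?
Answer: -1/8 ≈ -0.12500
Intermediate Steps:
V(B) = 9 (V(B) = 2 - (2 + 3*(-3)) = 2 - (2 - 9) = 2 - 1*(-7) = 2 + 7 = 9)
Q = -24 (Q = -15 - 1*9 = -15 - 9 = -24)
T(x) = 13 + x (T(x) = x + 13 = 13 + x)
1/(Q + T(n(-2 - 5, h(-4)))) = 1/(-24 + (13 + 3)) = 1/(-24 + 16) = 1/(-8) = -1/8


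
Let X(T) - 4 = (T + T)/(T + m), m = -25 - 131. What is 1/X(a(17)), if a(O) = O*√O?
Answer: 11311/35418 + 442*√17/17709 ≈ 0.42227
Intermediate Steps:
a(O) = O^(3/2)
m = -156
X(T) = 4 + 2*T/(-156 + T) (X(T) = 4 + (T + T)/(T - 156) = 4 + (2*T)/(-156 + T) = 4 + 2*T/(-156 + T))
1/X(a(17)) = 1/(6*(-104 + 17^(3/2))/(-156 + 17^(3/2))) = 1/(6*(-104 + 17*√17)/(-156 + 17*√17)) = (-156 + 17*√17)/(6*(-104 + 17*√17))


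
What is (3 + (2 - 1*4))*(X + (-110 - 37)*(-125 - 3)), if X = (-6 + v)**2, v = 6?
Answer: 18816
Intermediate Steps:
X = 0 (X = (-6 + 6)**2 = 0**2 = 0)
(3 + (2 - 1*4))*(X + (-110 - 37)*(-125 - 3)) = (3 + (2 - 1*4))*(0 + (-110 - 37)*(-125 - 3)) = (3 + (2 - 4))*(0 - 147*(-128)) = (3 - 2)*(0 + 18816) = 1*18816 = 18816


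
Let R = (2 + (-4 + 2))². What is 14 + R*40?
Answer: 14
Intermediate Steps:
R = 0 (R = (2 - 2)² = 0² = 0)
14 + R*40 = 14 + 0*40 = 14 + 0 = 14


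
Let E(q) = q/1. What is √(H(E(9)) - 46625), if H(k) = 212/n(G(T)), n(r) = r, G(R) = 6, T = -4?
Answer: I*√419307/3 ≈ 215.85*I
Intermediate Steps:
E(q) = q (E(q) = q*1 = q)
H(k) = 106/3 (H(k) = 212/6 = 212*(⅙) = 106/3)
√(H(E(9)) - 46625) = √(106/3 - 46625) = √(-139769/3) = I*√419307/3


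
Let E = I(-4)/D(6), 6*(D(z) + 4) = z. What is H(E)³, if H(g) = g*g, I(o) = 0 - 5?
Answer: 15625/729 ≈ 21.433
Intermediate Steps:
I(o) = -5
D(z) = -4 + z/6
E = 5/3 (E = -5/(-4 + (⅙)*6) = -5/(-4 + 1) = -5/(-3) = -5*(-⅓) = 5/3 ≈ 1.6667)
H(g) = g²
H(E)³ = ((5/3)²)³ = (25/9)³ = 15625/729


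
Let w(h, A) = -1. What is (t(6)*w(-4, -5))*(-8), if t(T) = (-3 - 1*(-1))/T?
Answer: -8/3 ≈ -2.6667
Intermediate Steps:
t(T) = -2/T (t(T) = (-3 + 1)/T = -2/T)
(t(6)*w(-4, -5))*(-8) = (-2/6*(-1))*(-8) = (-2*⅙*(-1))*(-8) = -⅓*(-1)*(-8) = (⅓)*(-8) = -8/3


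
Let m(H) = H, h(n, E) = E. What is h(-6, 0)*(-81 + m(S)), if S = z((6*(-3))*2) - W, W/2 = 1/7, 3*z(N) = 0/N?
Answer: 0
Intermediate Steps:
z(N) = 0 (z(N) = (0/N)/3 = (1/3)*0 = 0)
W = 2/7 ≈ 0.28571
S = -2/7 (S = 0 - 1*2/7 = 0 - 2/7 = -2/7 ≈ -0.28571)
h(-6, 0)*(-81 + m(S)) = 0*(-81 - 2/7) = 0*(-569/7) = 0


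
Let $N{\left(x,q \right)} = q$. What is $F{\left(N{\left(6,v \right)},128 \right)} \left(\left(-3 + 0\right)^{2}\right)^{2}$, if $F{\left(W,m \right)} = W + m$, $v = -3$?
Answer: $10125$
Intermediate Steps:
$F{\left(N{\left(6,v \right)},128 \right)} \left(\left(-3 + 0\right)^{2}\right)^{2} = \left(-3 + 128\right) \left(\left(-3 + 0\right)^{2}\right)^{2} = 125 \left(\left(-3\right)^{2}\right)^{2} = 125 \cdot 9^{2} = 125 \cdot 81 = 10125$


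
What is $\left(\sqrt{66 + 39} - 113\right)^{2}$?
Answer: $\left(113 - \sqrt{105}\right)^{2} \approx 10558.0$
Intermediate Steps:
$\left(\sqrt{66 + 39} - 113\right)^{2} = \left(\sqrt{105} - 113\right)^{2} = \left(-113 + \sqrt{105}\right)^{2}$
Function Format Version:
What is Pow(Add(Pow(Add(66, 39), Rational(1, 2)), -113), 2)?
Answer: Pow(Add(113, Mul(-1, Pow(105, Rational(1, 2)))), 2) ≈ 10558.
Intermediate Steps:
Pow(Add(Pow(Add(66, 39), Rational(1, 2)), -113), 2) = Pow(Add(Pow(105, Rational(1, 2)), -113), 2) = Pow(Add(-113, Pow(105, Rational(1, 2))), 2)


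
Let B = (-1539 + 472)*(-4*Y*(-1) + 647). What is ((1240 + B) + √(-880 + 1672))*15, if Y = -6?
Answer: -9952515 + 90*√22 ≈ -9.9521e+6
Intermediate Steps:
B = -664741 (B = (-1539 + 472)*(-4*(-6)*(-1) + 647) = -1067*(24*(-1) + 647) = -1067*(-24 + 647) = -1067*623 = -664741)
((1240 + B) + √(-880 + 1672))*15 = ((1240 - 664741) + √(-880 + 1672))*15 = (-663501 + √792)*15 = (-663501 + 6*√22)*15 = -9952515 + 90*√22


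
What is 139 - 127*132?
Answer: -16625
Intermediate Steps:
139 - 127*132 = 139 - 16764 = -16625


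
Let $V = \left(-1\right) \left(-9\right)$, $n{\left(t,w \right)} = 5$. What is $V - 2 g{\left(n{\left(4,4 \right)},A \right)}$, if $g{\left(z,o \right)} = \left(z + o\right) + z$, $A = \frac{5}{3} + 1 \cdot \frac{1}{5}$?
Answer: $- \frac{221}{15} \approx -14.733$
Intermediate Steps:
$V = 9$
$A = \frac{28}{15}$ ($A = 5 \cdot \frac{1}{3} + 1 \cdot \frac{1}{5} = \frac{5}{3} + \frac{1}{5} = \frac{28}{15} \approx 1.8667$)
$g{\left(z,o \right)} = o + 2 z$ ($g{\left(z,o \right)} = \left(o + z\right) + z = o + 2 z$)
$V - 2 g{\left(n{\left(4,4 \right)},A \right)} = 9 - 2 \left(\frac{28}{15} + 2 \cdot 5\right) = 9 - 2 \left(\frac{28}{15} + 10\right) = 9 - \frac{356}{15} = - \frac{221}{15}$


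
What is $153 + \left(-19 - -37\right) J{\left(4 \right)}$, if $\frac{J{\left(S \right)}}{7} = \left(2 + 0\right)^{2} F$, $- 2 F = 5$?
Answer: $-1107$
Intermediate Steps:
$F = - \frac{5}{2}$ ($F = \left(- \frac{1}{2}\right) 5 = - \frac{5}{2} \approx -2.5$)
$J{\left(S \right)} = -70$ ($J{\left(S \right)} = 7 \left(2 + 0\right)^{2} \left(- \frac{5}{2}\right) = 7 \cdot 2^{2} \left(- \frac{5}{2}\right) = 7 \cdot 4 \left(- \frac{5}{2}\right) = 7 \left(-10\right) = -70$)
$153 + \left(-19 - -37\right) J{\left(4 \right)} = 153 + \left(-19 - -37\right) \left(-70\right) = 153 + \left(-19 + 37\right) \left(-70\right) = 153 + 18 \left(-70\right) = 153 - 1260 = -1107$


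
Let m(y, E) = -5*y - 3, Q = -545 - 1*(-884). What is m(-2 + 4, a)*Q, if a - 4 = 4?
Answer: -4407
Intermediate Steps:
a = 8 (a = 4 + 4 = 8)
Q = 339 (Q = -545 + 884 = 339)
m(y, E) = -3 - 5*y
m(-2 + 4, a)*Q = (-3 - 5*(-2 + 4))*339 = (-3 - 5*2)*339 = (-3 - 10)*339 = -13*339 = -4407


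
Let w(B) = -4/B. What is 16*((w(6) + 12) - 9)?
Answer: 112/3 ≈ 37.333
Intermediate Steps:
16*((w(6) + 12) - 9) = 16*((-4/6 + 12) - 9) = 16*((-4*1/6 + 12) - 9) = 16*((-2/3 + 12) - 9) = 16*(34/3 - 9) = 16*(7/3) = 112/3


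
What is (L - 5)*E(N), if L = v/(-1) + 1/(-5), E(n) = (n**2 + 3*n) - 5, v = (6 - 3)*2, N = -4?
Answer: 56/5 ≈ 11.200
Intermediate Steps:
v = 6 (v = 3*2 = 6)
E(n) = -5 + n**2 + 3*n
L = -31/5 (L = 6/(-1) + 1/(-5) = 6*(-1) + 1*(-1/5) = -6 - 1/5 = -31/5 ≈ -6.2000)
(L - 5)*E(N) = (-31/5 - 5)*(-5 + (-4)**2 + 3*(-4)) = -56*(-5 + 16 - 12)/5 = -56/5*(-1) = 56/5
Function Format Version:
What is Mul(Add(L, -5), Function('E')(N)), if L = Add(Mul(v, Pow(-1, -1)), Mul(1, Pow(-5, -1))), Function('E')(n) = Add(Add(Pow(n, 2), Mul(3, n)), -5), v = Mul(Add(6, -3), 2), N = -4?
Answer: Rational(56, 5) ≈ 11.200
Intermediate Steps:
v = 6 (v = Mul(3, 2) = 6)
Function('E')(n) = Add(-5, Pow(n, 2), Mul(3, n))
L = Rational(-31, 5) (L = Add(Mul(6, Pow(-1, -1)), Mul(1, Pow(-5, -1))) = Add(Mul(6, -1), Mul(1, Rational(-1, 5))) = Add(-6, Rational(-1, 5)) = Rational(-31, 5) ≈ -6.2000)
Mul(Add(L, -5), Function('E')(N)) = Mul(Add(Rational(-31, 5), -5), Add(-5, Pow(-4, 2), Mul(3, -4))) = Mul(Rational(-56, 5), Add(-5, 16, -12)) = Mul(Rational(-56, 5), -1) = Rational(56, 5)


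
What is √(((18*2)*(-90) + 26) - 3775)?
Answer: I*√6989 ≈ 83.6*I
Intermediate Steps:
√(((18*2)*(-90) + 26) - 3775) = √((36*(-90) + 26) - 3775) = √((-3240 + 26) - 3775) = √(-3214 - 3775) = √(-6989) = I*√6989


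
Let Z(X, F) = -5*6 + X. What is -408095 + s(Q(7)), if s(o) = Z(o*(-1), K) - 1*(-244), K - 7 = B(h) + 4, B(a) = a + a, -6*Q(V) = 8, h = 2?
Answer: -1223639/3 ≈ -4.0788e+5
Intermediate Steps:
Q(V) = -4/3 (Q(V) = -⅙*8 = -4/3)
B(a) = 2*a
K = 15 (K = 7 + (2*2 + 4) = 7 + (4 + 4) = 7 + 8 = 15)
Z(X, F) = -30 + X
s(o) = 214 - o (s(o) = (-30 + o*(-1)) - 1*(-244) = (-30 - o) + 244 = 214 - o)
-408095 + s(Q(7)) = -408095 + (214 - 1*(-4/3)) = -408095 + (214 + 4/3) = -408095 + 646/3 = -1223639/3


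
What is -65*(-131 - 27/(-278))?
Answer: 2365415/278 ≈ 8508.7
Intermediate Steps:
-65*(-131 - 27/(-278)) = -65*(-131 - 27*(-1/278)) = -65*(-131 + 27/278) = -65*(-36391/278) = 2365415/278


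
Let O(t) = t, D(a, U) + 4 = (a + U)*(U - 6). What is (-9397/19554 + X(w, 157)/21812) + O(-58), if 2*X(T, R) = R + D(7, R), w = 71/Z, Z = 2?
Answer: -24699041039/426511848 ≈ -57.909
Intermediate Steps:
D(a, U) = -4 + (-6 + U)*(U + a) (D(a, U) = -4 + (a + U)*(U - 6) = -4 + (U + a)*(-6 + U) = -4 + (-6 + U)*(U + a))
w = 71/2 ≈ 35.500
X(T, R) = -23 + R + R**2/2 (X(T, R) = (R + (-4 + R**2 - 6*R - 6*7 + R*7))/2 = (R + (-4 + R**2 - 6*R - 42 + 7*R))/2 = (R + (-46 + R + R**2))/2 = (-46 + R**2 + 2*R)/2 = -23 + R + R**2/2)
(-9397/19554 + X(w, 157)/21812) + O(-58) = (-9397/19554 + (-23 + 157 + (1/2)*157**2)/21812) - 58 = (-9397*1/19554 + (-23 + 157 + (1/2)*24649)*(1/21812)) - 58 = (-9397/19554 + (-23 + 157 + 24649/2)*(1/21812)) - 58 = (-9397/19554 + (24917/2)*(1/21812)) - 58 = (-9397/19554 + 24917/43624) - 58 = 38646145/426511848 - 58 = -24699041039/426511848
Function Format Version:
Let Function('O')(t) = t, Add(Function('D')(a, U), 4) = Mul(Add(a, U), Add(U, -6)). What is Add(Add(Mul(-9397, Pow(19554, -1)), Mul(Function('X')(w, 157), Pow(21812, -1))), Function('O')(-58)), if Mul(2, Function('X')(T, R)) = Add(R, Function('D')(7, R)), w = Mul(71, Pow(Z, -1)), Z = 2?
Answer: Rational(-24699041039, 426511848) ≈ -57.909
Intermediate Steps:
Function('D')(a, U) = Add(-4, Mul(Add(-6, U), Add(U, a))) (Function('D')(a, U) = Add(-4, Mul(Add(a, U), Add(U, -6))) = Add(-4, Mul(Add(U, a), Add(-6, U))) = Add(-4, Mul(Add(-6, U), Add(U, a))))
w = Rational(71, 2) (w = Mul(71, Pow(2, -1)) = Mul(71, Rational(1, 2)) = Rational(71, 2) ≈ 35.500)
Function('X')(T, R) = Add(-23, R, Mul(Rational(1, 2), Pow(R, 2))) (Function('X')(T, R) = Mul(Rational(1, 2), Add(R, Add(-4, Pow(R, 2), Mul(-6, R), Mul(-6, 7), Mul(R, 7)))) = Mul(Rational(1, 2), Add(R, Add(-4, Pow(R, 2), Mul(-6, R), -42, Mul(7, R)))) = Mul(Rational(1, 2), Add(R, Add(-46, R, Pow(R, 2)))) = Mul(Rational(1, 2), Add(-46, Pow(R, 2), Mul(2, R))) = Add(-23, R, Mul(Rational(1, 2), Pow(R, 2))))
Add(Add(Mul(-9397, Pow(19554, -1)), Mul(Function('X')(w, 157), Pow(21812, -1))), Function('O')(-58)) = Add(Add(Mul(-9397, Pow(19554, -1)), Mul(Add(-23, 157, Mul(Rational(1, 2), Pow(157, 2))), Pow(21812, -1))), -58) = Add(Add(Mul(-9397, Rational(1, 19554)), Mul(Add(-23, 157, Mul(Rational(1, 2), 24649)), Rational(1, 21812))), -58) = Add(Add(Rational(-9397, 19554), Mul(Add(-23, 157, Rational(24649, 2)), Rational(1, 21812))), -58) = Add(Add(Rational(-9397, 19554), Mul(Rational(24917, 2), Rational(1, 21812))), -58) = Add(Add(Rational(-9397, 19554), Rational(24917, 43624)), -58) = Add(Rational(38646145, 426511848), -58) = Rational(-24699041039, 426511848)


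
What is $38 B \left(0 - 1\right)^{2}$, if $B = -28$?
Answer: $-1064$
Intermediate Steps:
$38 B \left(0 - 1\right)^{2} = 38 \left(-28\right) \left(0 - 1\right)^{2} = - 1064 \left(-1\right)^{2} = \left(-1064\right) 1 = -1064$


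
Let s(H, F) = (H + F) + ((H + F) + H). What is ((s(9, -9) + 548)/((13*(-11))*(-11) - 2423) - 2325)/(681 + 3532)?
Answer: -1976807/3581050 ≈ -0.55202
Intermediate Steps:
s(H, F) = 2*F + 3*H (s(H, F) = (F + H) + ((F + H) + H) = (F + H) + (F + 2*H) = 2*F + 3*H)
((s(9, -9) + 548)/((13*(-11))*(-11) - 2423) - 2325)/(681 + 3532) = (((2*(-9) + 3*9) + 548)/((13*(-11))*(-11) - 2423) - 2325)/(681 + 3532) = (((-18 + 27) + 548)/(-143*(-11) - 2423) - 2325)/4213 = ((9 + 548)/(1573 - 2423) - 2325)*(1/4213) = (557/(-850) - 2325)*(1/4213) = (557*(-1/850) - 2325)*(1/4213) = (-557/850 - 2325)*(1/4213) = -1976807/850*1/4213 = -1976807/3581050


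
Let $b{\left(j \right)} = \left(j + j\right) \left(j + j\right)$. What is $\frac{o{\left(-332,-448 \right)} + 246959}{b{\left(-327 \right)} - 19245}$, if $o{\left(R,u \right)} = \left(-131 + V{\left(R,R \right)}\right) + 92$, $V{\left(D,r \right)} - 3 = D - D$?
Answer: $\frac{246923}{408471} \approx 0.60451$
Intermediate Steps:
$V{\left(D,r \right)} = 3$ ($V{\left(D,r \right)} = 3 + \left(D - D\right) = 3 + 0 = 3$)
$b{\left(j \right)} = 4 j^{2}$ ($b{\left(j \right)} = 2 j 2 j = 4 j^{2}$)
$o{\left(R,u \right)} = -36$ ($o{\left(R,u \right)} = \left(-131 + 3\right) + 92 = -128 + 92 = -36$)
$\frac{o{\left(-332,-448 \right)} + 246959}{b{\left(-327 \right)} - 19245} = \frac{-36 + 246959}{4 \left(-327\right)^{2} - 19245} = \frac{246923}{4 \cdot 106929 - 19245} = \frac{246923}{427716 - 19245} = \frac{246923}{408471}$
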